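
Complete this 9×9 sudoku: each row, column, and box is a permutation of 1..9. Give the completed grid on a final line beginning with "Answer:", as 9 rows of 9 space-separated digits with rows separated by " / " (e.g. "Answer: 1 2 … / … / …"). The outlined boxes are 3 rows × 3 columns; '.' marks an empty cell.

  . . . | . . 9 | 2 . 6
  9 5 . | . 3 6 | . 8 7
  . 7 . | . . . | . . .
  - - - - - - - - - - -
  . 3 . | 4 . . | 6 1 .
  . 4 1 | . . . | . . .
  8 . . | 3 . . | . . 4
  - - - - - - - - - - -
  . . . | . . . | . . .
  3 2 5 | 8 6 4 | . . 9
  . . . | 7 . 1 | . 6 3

Step 1. [r9c5∈{2,5,9}] 2 has one home in row 9: r9c5 ⇒ r9c5=2.
Step 2. [r9c7∈{4,5,8}] row 9 places 5 nowhere but r9c7 ⇒ r9c7=5.
Step 3. [r1c5∈{1,4,5,7,8}] 7 has one home in row 1: r1c5, so r1c5=7.
Step 4. [r3c5∈{1,4,5,8}] 4 has one home in col 5: r3c5. So r3c5=4.
Step 5. [r3c6∈{2,5,8}] 8 has one home in box 2: r3c6 ⇒ r3c6=8.
Step 6. [r8c8∈{7}] nothing but 7 survives at r8c8, so r8c8=7.
Step 7. [r5c4∈{2,5,6,9}] across col 4, 6 lands solely at r5c4 ⇒ r5c4=6.
Step 8. [r7c4∈{5,9}] 9 has one home in col 4: r7c4 ⇒ r7c4=9.
Step 9. [r9c1∈{4}] r9c1 has the single candidate 4 ⇒ r9c1=4.
Step 10. [r1c1∈{1}] r1c1 is down to just 1, so r1c1=1.
Step 11. [r8c7∈{1}] r8c7's peers cover all but 1. So r8c7=1.
Step 12. [r7c5∈{5}] r7c5's peers cover all but 5, so r7c5=5.
Step 13. [r2c7∈{4}] r2c7 has the single candidate 4, so r2c7=4.
Step 14. [r2c3∈{2}] r2c3 is down to just 2 ⇒ r2c3=2.
Step 15. [r7c7∈{8}] r7c7 has the single candidate 8. So r7c7=8.
Step 16. [r7c9∈{2}] r7c9 has the single candidate 2 ⇒ r7c9=2.
Step 17. [r1c3∈{3,4,8}] row 1 places 4 nowhere but r1c3. So r1c3=4.
Step 18. [r1c8∈{3,5}] r1c8 is the only open cell in row 1 admitting 3. So r1c8=3.
Step 19. [r3c7∈{9}] nothing but 9 survives at r3c7, so r3c7=9.
Step 20. [r3c8∈{5}] nothing but 5 survives at r3c8. So r3c8=5.
Step 21. [r6c6∈{2,5,7}] in row 6, 5 fits only at r6c6 ⇒ r6c6=5.
Step 22. [r6c7∈{7}] r6c7 has the single candidate 7, so r6c7=7.
Step 23. [r6c8∈{2,9}] across row 6, 2 lands solely at r6c8, so r6c8=2.
Step 24. [r9c3∈{8,9}] in col 3, 8 fits only at r9c3 ⇒ r9c3=8.
Step 25. [r3c1∈{6}] r3c1 has the single candidate 6. So r3c1=6.
Step 26. [r7c1∈{7}] nothing but 7 survives at r7c1 ⇒ r7c1=7.
Step 27. [r7c3∈{6}] r7c3's peers cover all but 6. So r7c3=6.
Step 28. [r6c3∈{9}] nothing but 9 survives at r6c3. So r6c3=9.
Step 29. [r4c5∈{8,9}] 9 has one home in row 4: r4c5, so r4c5=9.
Step 30. [r5c6∈{2,7}] row 5 places 7 nowhere but r5c6. So r5c6=7.
Step 31. [r5c1∈{2,5}] row 5 places 2 nowhere but r5c1. So r5c1=2.
Step 32. [r5c9∈{5,8}] 5 has one home in row 5: r5c9, so r5c9=5.
Step 33. [r3c4∈{1,2}] across row 3, 2 lands solely at r3c4, so r3c4=2.
Step 34. [r5c7∈{3}] only 3 remains possible at r5c7, so r5c7=3.
Step 35. [r3c9∈{1}] r3c9 has the single candidate 1. So r3c9=1.
Step 36. [r5c8∈{9}] nothing but 9 survives at r5c8. So r5c8=9.
Step 37. [r4c1∈{5}] r4c1's peers cover all but 5, so r4c1=5.
Step 38. [r7c8∈{4}] r7c8 is down to just 4, so r7c8=4.
Step 39. [r7c6∈{3}] r7c6's peers cover all but 3. So r7c6=3.
Step 40. [r1c2∈{8}] nothing but 8 survives at r1c2 ⇒ r1c2=8.
Step 41. [r7c2∈{1}] r7c2 has the single candidate 1, so r7c2=1.
Step 42. [r4c3∈{7}] r4c3's peers cover all but 7 ⇒ r4c3=7.
Step 43. [r2c4∈{1}] r2c4 has the single candidate 1 ⇒ r2c4=1.
Step 44. [r6c5∈{1}] only 1 remains possible at r6c5 ⇒ r6c5=1.
Step 45. [r9c2∈{9}] r9c2 is down to just 9, so r9c2=9.
Step 46. [r4c9∈{8}] r4c9's peers cover all but 8, so r4c9=8.
Step 47. [r5c5∈{8}] only 8 remains possible at r5c5 ⇒ r5c5=8.
Step 48. [r4c6∈{2}] r4c6's peers cover all but 2, so r4c6=2.
Step 49. [r1c4∈{5}] r1c4's peers cover all but 5, so r1c4=5.
Step 50. [r3c3∈{3}] nothing but 3 survives at r3c3, so r3c3=3.
Step 51. [r6c2∈{6}] r6c2's peers cover all but 6, so r6c2=6.

Answer: 1 8 4 5 7 9 2 3 6 / 9 5 2 1 3 6 4 8 7 / 6 7 3 2 4 8 9 5 1 / 5 3 7 4 9 2 6 1 8 / 2 4 1 6 8 7 3 9 5 / 8 6 9 3 1 5 7 2 4 / 7 1 6 9 5 3 8 4 2 / 3 2 5 8 6 4 1 7 9 / 4 9 8 7 2 1 5 6 3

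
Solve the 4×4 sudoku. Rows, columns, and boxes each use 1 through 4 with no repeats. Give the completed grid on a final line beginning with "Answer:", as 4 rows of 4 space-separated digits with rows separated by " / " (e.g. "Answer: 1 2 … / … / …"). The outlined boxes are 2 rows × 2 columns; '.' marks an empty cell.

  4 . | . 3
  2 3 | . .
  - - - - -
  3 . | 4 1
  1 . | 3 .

Step 1. [r3c2∈{2}] r3c2 is down to just 2, so r3c2=2.
Step 2. [r1c3∈{1,2}] 2 has one home in row 1: r1c3. So r1c3=2.
Step 3. [r4c4∈{2}] nothing but 2 survives at r4c4 ⇒ r4c4=2.
Step 4. [r1c2∈{1}] r1c2's peers cover all but 1, so r1c2=1.
Step 5. [r4c2∈{4}] r4c2's peers cover all but 4, so r4c2=4.
Step 6. [r2c3∈{1}] nothing but 1 survives at r2c3 ⇒ r2c3=1.
Step 7. [r2c4∈{4}] r2c4 is down to just 4 ⇒ r2c4=4.

Answer: 4 1 2 3 / 2 3 1 4 / 3 2 4 1 / 1 4 3 2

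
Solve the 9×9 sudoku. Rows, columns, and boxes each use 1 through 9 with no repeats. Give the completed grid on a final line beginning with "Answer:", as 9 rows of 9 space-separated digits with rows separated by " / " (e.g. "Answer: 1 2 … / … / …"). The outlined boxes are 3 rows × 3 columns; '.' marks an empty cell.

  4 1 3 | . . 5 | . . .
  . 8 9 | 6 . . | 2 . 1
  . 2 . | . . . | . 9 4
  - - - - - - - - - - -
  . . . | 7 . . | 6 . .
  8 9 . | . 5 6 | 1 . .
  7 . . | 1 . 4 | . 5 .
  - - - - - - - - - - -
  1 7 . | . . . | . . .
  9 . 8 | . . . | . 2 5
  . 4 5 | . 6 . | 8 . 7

Step 1. [r7c4∈{2,3,4,5,8,9}] 5 has one home in row 7: r7c4 ⇒ r7c4=5.
Step 2. [r8c4∈{3,4}] across col 4, 4 lands solely at r8c4, so r8c4=4.
Step 3. [r8c7∈{3}] nothing but 3 survives at r8c7 ⇒ r8c7=3.
Step 4. [r2c8∈{3,7}] box 3 places 3 nowhere but r2c8. So r2c8=3.
Step 5. [r2c6∈{7}] r2c6 has the single candidate 7, so r2c6=7.
Step 6. [r6c7∈{9}] nothing but 9 survives at r6c7, so r6c7=9.
Step 7. [r9c1∈{2,3}] in box 7, 3 fits only at r9c1, so r9c1=3.
Step 8. [r4c1∈{2,5}] r4c1 is the only open cell in col 1 admitting 2. So r4c1=2.
Step 9. [r7c3∈{2,6}] r7c3 is the only open cell in col 3 admitting 2. So r7c3=2.
Step 10. [r8c6∈{1}] only 1 remains possible at r8c6 ⇒ r8c6=1.
Step 11. [r7c9∈{6,9}] r7c9 is the only open cell in col 9 admitting 9. So r7c9=9.
Step 12. [r5c3∈{4}] r5c3's peers cover all but 4 ⇒ r5c3=4.
Step 13. [r1c9∈{6,8}] across col 9, 6 lands solely at r1c9, so r1c9=6.
Step 14. [r1c8∈{7,8}] 8 has one home in box 3: r1c8 ⇒ r1c8=8.
Step 15. [r3c4∈{3,8}] 8 has one home in col 4: r3c4. So r3c4=8.
Step 16. [r5c4∈{2,3}] across col 4, 3 lands solely at r5c4. So r5c4=3.
Step 17. [r6c5∈{2,8}] box 5 places 2 nowhere but r6c5, so r6c5=2.
Step 18. [r3c6∈{3}] only 3 remains possible at r3c6. So r3c6=3.
Step 19. [r3c7∈{5,7}] 5 has one home in col 7: r3c7 ⇒ r3c7=5.
Step 20. [r1c4∈{2,9}] across row 1, 2 lands solely at r1c4. So r1c4=2.
Step 21. [r6c3∈{6}] only 6 remains possible at r6c3 ⇒ r6c3=6.
Step 22. [r6c2∈{3}] nothing but 3 survives at r6c2. So r6c2=3.
Step 23. [r7c6∈{8}] r7c6 is down to just 8, so r7c6=8.
Step 24. [r4c6∈{9}] only 9 remains possible at r4c6, so r4c6=9.
Step 25. [r4c5∈{8}] r4c5's peers cover all but 8. So r4c5=8.
Step 26. [r7c8∈{4,6}] across row 7, 6 lands solely at r7c8, so r7c8=6.
Step 27. [r7c7∈{4}] r7c7 has the single candidate 4 ⇒ r7c7=4.
Step 28. [r3c3∈{7}] r3c3 is down to just 7, so r3c3=7.
Step 29. [r7c5∈{3}] r7c5 has the single candidate 3 ⇒ r7c5=3.
Step 30. [r1c5∈{9}] r1c5 has the single candidate 9, so r1c5=9.
Step 31. [r5c9∈{2}] nothing but 2 survives at r5c9, so r5c9=2.
Step 32. [r4c3∈{1}] only 1 remains possible at r4c3 ⇒ r4c3=1.
Step 33. [r4c2∈{5}] r4c2 is down to just 5. So r4c2=5.
Step 34. [r9c8∈{1}] nothing but 1 survives at r9c8 ⇒ r9c8=1.
Step 35. [r4c8∈{4}] nothing but 4 survives at r4c8 ⇒ r4c8=4.
Step 36. [r6c9∈{8}] r6c9 is down to just 8 ⇒ r6c9=8.
Step 37. [r9c6∈{2}] r9c6 is down to just 2, so r9c6=2.
Step 38. [r3c5∈{1}] r3c5 is down to just 1, so r3c5=1.
Step 39. [r2c5∈{4}] only 4 remains possible at r2c5 ⇒ r2c5=4.
Step 40. [r2c1∈{5}] r2c1's peers cover all but 5 ⇒ r2c1=5.
Step 41. [r9c4∈{9}] r9c4 has the single candidate 9 ⇒ r9c4=9.
Step 42. [r8c5∈{7}] r8c5's peers cover all but 7, so r8c5=7.
Step 43. [r4c9∈{3}] r4c9 is down to just 3. So r4c9=3.
Step 44. [r1c7∈{7}] only 7 remains possible at r1c7. So r1c7=7.
Step 45. [r3c1∈{6}] r3c1 is down to just 6 ⇒ r3c1=6.
Step 46. [r5c8∈{7}] nothing but 7 survives at r5c8. So r5c8=7.
Step 47. [r8c2∈{6}] r8c2's peers cover all but 6, so r8c2=6.

Answer: 4 1 3 2 9 5 7 8 6 / 5 8 9 6 4 7 2 3 1 / 6 2 7 8 1 3 5 9 4 / 2 5 1 7 8 9 6 4 3 / 8 9 4 3 5 6 1 7 2 / 7 3 6 1 2 4 9 5 8 / 1 7 2 5 3 8 4 6 9 / 9 6 8 4 7 1 3 2 5 / 3 4 5 9 6 2 8 1 7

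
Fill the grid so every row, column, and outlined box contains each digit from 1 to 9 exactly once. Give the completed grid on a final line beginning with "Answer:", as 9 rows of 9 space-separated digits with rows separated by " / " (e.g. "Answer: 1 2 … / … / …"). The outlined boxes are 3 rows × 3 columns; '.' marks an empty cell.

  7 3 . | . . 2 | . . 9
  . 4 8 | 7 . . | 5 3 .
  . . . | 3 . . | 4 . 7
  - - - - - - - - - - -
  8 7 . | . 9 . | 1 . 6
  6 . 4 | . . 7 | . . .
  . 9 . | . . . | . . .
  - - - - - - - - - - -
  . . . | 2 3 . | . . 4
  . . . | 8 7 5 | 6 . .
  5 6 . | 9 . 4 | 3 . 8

Step 1. [r9c5∈{1}] r9c5 has the single candidate 1. So r9c5=1.
Step 2. [r7c8∈{1,5,7,9}] row 7 places 5 nowhere but r7c8 ⇒ r7c8=5.
Step 3. [r2c5∈{6}] r2c5 has the single candidate 6 ⇒ r2c5=6.
Step 4. [r1c7∈{8}] only 8 remains possible at r1c7. So r1c7=8.
Step 5. [r6c4∈{1,4,5,6}] r6c4 is the only open cell in col 4 admitting 6 ⇒ r6c4=6.
Step 6. [r8c1∈{1,2,3,4,9}] r8c1 is the only open cell in row 8 admitting 4, so r8c1=4.
Step 7. [r6c1∈{1,2,3}] 3 has one home in col 1: r6c1. So r6c1=3.
Step 8. [r8c3∈{1,2,3,9}] r8c3 is the only open cell in row 8 admitting 3, so r8c3=3.
Step 9. [r8c8∈{1,2,9}] row 8 places 9 nowhere but r8c8, so r8c8=9.
Step 10. [r7c7∈{7}] r7c7's peers cover all but 7 ⇒ r7c7=7.
Step 11. [r6c7∈{2}] r6c7 has the single candidate 2, so r6c7=2.
Step 12. [r4c3∈{2,5}] r4c3 is the only open cell in row 4 admitting 2. So r4c3=2.
Step 13. [r4c4∈{4,5}] in row 4, 5 fits only at r4c4 ⇒ r4c4=5.
Step 14. [r6c5∈{4,8}] 4 has one home in box 5: r6c5. So r6c5=4.
Step 15. [r5c4∈{1}] r5c4's peers cover all but 1. So r5c4=1.
Step 16. [r6c3∈{1,5}] in row 6, 1 fits only at r6c3 ⇒ r6c3=1.
Step 17. [r1c8∈{1,6}] across row 1, 1 lands solely at r1c8, so r1c8=1.
Step 18. [r6c6∈{8}] only 8 remains possible at r6c6 ⇒ r6c6=8.
Step 19. [r2c9∈{2}] only 2 remains possible at r2c9, so r2c9=2.
Step 20. [r3c1∈{1,2,9}] r3c1 is the only open cell in col 1 admitting 2. So r3c1=2.
Step 21. [r1c5∈{5}] r1c5 is down to just 5. So r1c5=5.
Step 22. [r3c3∈{5,6,9}] across col 3, 5 lands solely at r3c3 ⇒ r3c3=5.
Step 23. [r3c2∈{1}] r3c2's peers cover all but 1, so r3c2=1.
Step 24. [r2c1∈{9}] only 9 remains possible at r2c1 ⇒ r2c1=9.
Step 25. [r5c9∈{3,5}] in row 5, 3 fits only at r5c9 ⇒ r5c9=3.
Step 26. [r7c2∈{8}] only 8 remains possible at r7c2. So r7c2=8.
Step 27. [r8c2∈{2}] r8c2 has the single candidate 2 ⇒ r8c2=2.
Step 28. [r5c2∈{5}] nothing but 5 survives at r5c2, so r5c2=5.
Step 29. [r4c8∈{4}] r4c8 has the single candidate 4 ⇒ r4c8=4.
Step 30. [r9c8∈{2}] only 2 remains possible at r9c8, so r9c8=2.
Step 31. [r5c8∈{8}] r5c8 is down to just 8, so r5c8=8.
Step 32. [r3c6∈{9}] r3c6's peers cover all but 9, so r3c6=9.
Step 33. [r7c6∈{6}] only 6 remains possible at r7c6 ⇒ r7c6=6.
Step 34. [r2c6∈{1}] r2c6 is down to just 1, so r2c6=1.
Step 35. [r7c1∈{1}] r7c1 is down to just 1. So r7c1=1.
Step 36. [r4c6∈{3}] only 3 remains possible at r4c6, so r4c6=3.
Step 37. [r5c7∈{9}] r5c7 is down to just 9. So r5c7=9.
Step 38. [r6c8∈{7}] r6c8's peers cover all but 7, so r6c8=7.
Step 39. [r5c5∈{2}] only 2 remains possible at r5c5. So r5c5=2.
Step 40. [r6c9∈{5}] r6c9's peers cover all but 5, so r6c9=5.
Step 41. [r1c3∈{6}] r1c3 has the single candidate 6, so r1c3=6.
Step 42. [r1c4∈{4}] r1c4 has the single candidate 4, so r1c4=4.
Step 43. [r9c3∈{7}] r9c3 has the single candidate 7 ⇒ r9c3=7.
Step 44. [r3c5∈{8}] nothing but 8 survives at r3c5 ⇒ r3c5=8.
Step 45. [r3c8∈{6}] r3c8 has the single candidate 6, so r3c8=6.
Step 46. [r8c9∈{1}] r8c9 is down to just 1 ⇒ r8c9=1.
Step 47. [r7c3∈{9}] only 9 remains possible at r7c3, so r7c3=9.

Answer: 7 3 6 4 5 2 8 1 9 / 9 4 8 7 6 1 5 3 2 / 2 1 5 3 8 9 4 6 7 / 8 7 2 5 9 3 1 4 6 / 6 5 4 1 2 7 9 8 3 / 3 9 1 6 4 8 2 7 5 / 1 8 9 2 3 6 7 5 4 / 4 2 3 8 7 5 6 9 1 / 5 6 7 9 1 4 3 2 8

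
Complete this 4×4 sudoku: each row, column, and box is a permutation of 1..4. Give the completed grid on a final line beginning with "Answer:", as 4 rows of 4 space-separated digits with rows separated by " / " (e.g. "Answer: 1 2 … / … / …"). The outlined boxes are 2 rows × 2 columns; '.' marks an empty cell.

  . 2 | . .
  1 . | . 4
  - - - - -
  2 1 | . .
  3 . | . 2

Step 1. [r1c4∈{1,3}] in col 4, 1 fits only at r1c4 ⇒ r1c4=1.
Step 2. [r1c3∈{3}] r1c3 is down to just 3 ⇒ r1c3=3.
Step 3. [r3c3∈{4}] r3c3 has the single candidate 4, so r3c3=4.
Step 4. [r1c1∈{4}] r1c1 is down to just 4 ⇒ r1c1=4.
Step 5. [r4c3∈{1}] r4c3 has the single candidate 1 ⇒ r4c3=1.
Step 6. [r4c2∈{4}] r4c2's peers cover all but 4. So r4c2=4.
Step 7. [r2c2∈{3}] nothing but 3 survives at r2c2. So r2c2=3.
Step 8. [r3c4∈{3}] r3c4 is down to just 3. So r3c4=3.
Step 9. [r2c3∈{2}] r2c3 is down to just 2 ⇒ r2c3=2.

Answer: 4 2 3 1 / 1 3 2 4 / 2 1 4 3 / 3 4 1 2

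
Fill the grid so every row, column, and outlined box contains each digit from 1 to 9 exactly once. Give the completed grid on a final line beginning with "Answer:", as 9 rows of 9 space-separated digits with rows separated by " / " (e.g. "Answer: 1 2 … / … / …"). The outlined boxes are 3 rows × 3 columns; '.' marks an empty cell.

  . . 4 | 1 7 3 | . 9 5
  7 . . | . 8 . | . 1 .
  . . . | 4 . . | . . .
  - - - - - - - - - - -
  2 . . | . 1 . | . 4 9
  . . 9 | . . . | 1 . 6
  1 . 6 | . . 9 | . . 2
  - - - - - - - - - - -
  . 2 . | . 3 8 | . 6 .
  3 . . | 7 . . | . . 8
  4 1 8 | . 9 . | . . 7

Step 1. [r7c4∈{5}] r7c4 has the single candidate 5, so r7c4=5.
Step 2. [r8c2∈{5,6,9}] in box 7, 6 fits only at r8c2, so r8c2=6.
Step 3. [r1c2∈{8}] nothing but 8 survives at r1c2, so r1c2=8.
Step 4. [r3c5∈{2,5,6}] col 5 places 6 nowhere but r3c5 ⇒ r3c5=6.
Step 5. [r3c9∈{3}] r3c9's peers cover all but 3 ⇒ r3c9=3.
Step 6. [r1c7∈{2,6}] across row 1, 2 lands solely at r1c7. So r1c7=2.
Step 7. [r8c3∈{5}] r8c3 has the single candidate 5 ⇒ r8c3=5.
Step 8. [r5c1∈{5,8}] in col 1, 8 fits only at r5c1. So r5c1=8.
Step 9. [r3c1∈{5,9}] across col 1, 5 lands solely at r3c1. So r3c1=5.
Step 10. [r3c6∈{2}] r3c6 is down to just 2, so r3c6=2.
Step 11. [r2c9∈{4}] r2c9 has the single candidate 4, so r2c9=4.
Step 12. [r9c6∈{6}] r9c6 has the single candidate 6 ⇒ r9c6=6.
Step 13. [r9c4∈{2}] nothing but 2 survives at r9c4, so r9c4=2.
Step 14. [r5c4∈{3}] only 3 remains possible at r5c4 ⇒ r5c4=3.
Step 15. [r8c5∈{4}] only 4 remains possible at r8c5, so r8c5=4.
Step 16. [r6c5∈{5}] r6c5's peers cover all but 5 ⇒ r6c5=5.
Step 17. [r4c6∈{7}] only 7 remains possible at r4c6. So r4c6=7.
Step 18. [r4c3∈{3}] nothing but 3 survives at r4c3 ⇒ r4c3=3.
Step 19. [r6c4∈{8}] r6c4 has the single candidate 8. So r6c4=8.
Step 20. [r3c8∈{7,8}] in col 8, 8 fits only at r3c8 ⇒ r3c8=8.
Step 21. [r4c2∈{5}] r4c2 is down to just 5. So r4c2=5.
Step 22. [r5c8∈{5,7}] in row 5, 5 fits only at r5c8. So r5c8=5.
Step 23. [r6c8∈{3,7}] 7 has one home in col 8: r6c8 ⇒ r6c8=7.
Step 24. [r3c2∈{9}] r3c2 is down to just 9, so r3c2=9.
Step 25. [r8c7∈{9}] nothing but 9 survives at r8c7. So r8c7=9.
Step 26. [r6c7∈{3}] r6c7 is down to just 3, so r6c7=3.
Step 27. [r5c6∈{4}] r5c6 is down to just 4 ⇒ r5c6=4.
Step 28. [r8c8∈{2}] r8c8's peers cover all but 2. So r8c8=2.
Step 29. [r2c3∈{2}] r2c3's peers cover all but 2. So r2c3=2.
Step 30. [r6c2∈{4}] r6c2's peers cover all but 4, so r6c2=4.
Step 31. [r7c3∈{7}] nothing but 7 survives at r7c3. So r7c3=7.
Step 32. [r5c5∈{2}] nothing but 2 survives at r5c5 ⇒ r5c5=2.
Step 33. [r4c4∈{6}] r4c4's peers cover all but 6. So r4c4=6.
Step 34. [r3c3∈{1}] only 1 remains possible at r3c3, so r3c3=1.
Step 35. [r7c1∈{9}] nothing but 9 survives at r7c1 ⇒ r7c1=9.
Step 36. [r8c6∈{1}] nothing but 1 survives at r8c6 ⇒ r8c6=1.
Step 37. [r2c2∈{3}] r2c2 is down to just 3, so r2c2=3.
Step 38. [r4c7∈{8}] r4c7 has the single candidate 8 ⇒ r4c7=8.
Step 39. [r5c2∈{7}] r5c2's peers cover all but 7, so r5c2=7.
Step 40. [r3c7∈{7}] nothing but 7 survives at r3c7. So r3c7=7.
Step 41. [r7c9∈{1}] only 1 remains possible at r7c9. So r7c9=1.
Step 42. [r2c6∈{5}] r2c6's peers cover all but 5, so r2c6=5.
Step 43. [r1c1∈{6}] r1c1 is down to just 6, so r1c1=6.
Step 44. [r2c4∈{9}] r2c4's peers cover all but 9, so r2c4=9.
Step 45. [r2c7∈{6}] r2c7 has the single candidate 6, so r2c7=6.
Step 46. [r9c7∈{5}] nothing but 5 survives at r9c7 ⇒ r9c7=5.
Step 47. [r7c7∈{4}] r7c7 is down to just 4. So r7c7=4.
Step 48. [r9c8∈{3}] nothing but 3 survives at r9c8, so r9c8=3.

Answer: 6 8 4 1 7 3 2 9 5 / 7 3 2 9 8 5 6 1 4 / 5 9 1 4 6 2 7 8 3 / 2 5 3 6 1 7 8 4 9 / 8 7 9 3 2 4 1 5 6 / 1 4 6 8 5 9 3 7 2 / 9 2 7 5 3 8 4 6 1 / 3 6 5 7 4 1 9 2 8 / 4 1 8 2 9 6 5 3 7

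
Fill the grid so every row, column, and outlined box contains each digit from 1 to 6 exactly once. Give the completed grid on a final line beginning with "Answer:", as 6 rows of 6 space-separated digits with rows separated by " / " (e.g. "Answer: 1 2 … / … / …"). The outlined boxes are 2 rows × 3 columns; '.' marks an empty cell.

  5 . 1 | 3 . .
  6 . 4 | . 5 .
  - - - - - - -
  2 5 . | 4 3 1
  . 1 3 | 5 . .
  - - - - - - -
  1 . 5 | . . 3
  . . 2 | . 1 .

Step 1. [r2c6∈{2}] r2c6 is down to just 2 ⇒ r2c6=2.
Step 2. [r6c4∈{6}] only 6 remains possible at r6c4, so r6c4=6.
Step 3. [r4c5∈{2,6}] r4c5 is the only open cell in row 4 admitting 2 ⇒ r4c5=2.
Step 4. [r5c5∈{4}] r5c5 is down to just 4, so r5c5=4.
Step 5. [r6c2∈{3,4}] across col 2, 4 lands solely at r6c2, so r6c2=4.
Step 6. [r1c6∈{4,6}] across row 1, 4 lands solely at r1c6 ⇒ r1c6=4.
Step 7. [r2c2∈{3}] only 3 remains possible at r2c2 ⇒ r2c2=3.
Step 8. [r2c4∈{1}] r2c4 is down to just 1 ⇒ r2c4=1.
Step 9. [r5c2∈{6}] only 6 remains possible at r5c2. So r5c2=6.
Step 10. [r3c3∈{6}] nothing but 6 survives at r3c3, so r3c3=6.
Step 11. [r4c6∈{6}] r4c6 is down to just 6 ⇒ r4c6=6.
Step 12. [r1c5∈{6}] r1c5 has the single candidate 6, so r1c5=6.
Step 13. [r6c1∈{3}] r6c1 has the single candidate 3 ⇒ r6c1=3.
Step 14. [r1c2∈{2}] only 2 remains possible at r1c2. So r1c2=2.
Step 15. [r4c1∈{4}] r4c1's peers cover all but 4. So r4c1=4.
Step 16. [r5c4∈{2}] r5c4 has the single candidate 2, so r5c4=2.
Step 17. [r6c6∈{5}] r6c6 is down to just 5 ⇒ r6c6=5.

Answer: 5 2 1 3 6 4 / 6 3 4 1 5 2 / 2 5 6 4 3 1 / 4 1 3 5 2 6 / 1 6 5 2 4 3 / 3 4 2 6 1 5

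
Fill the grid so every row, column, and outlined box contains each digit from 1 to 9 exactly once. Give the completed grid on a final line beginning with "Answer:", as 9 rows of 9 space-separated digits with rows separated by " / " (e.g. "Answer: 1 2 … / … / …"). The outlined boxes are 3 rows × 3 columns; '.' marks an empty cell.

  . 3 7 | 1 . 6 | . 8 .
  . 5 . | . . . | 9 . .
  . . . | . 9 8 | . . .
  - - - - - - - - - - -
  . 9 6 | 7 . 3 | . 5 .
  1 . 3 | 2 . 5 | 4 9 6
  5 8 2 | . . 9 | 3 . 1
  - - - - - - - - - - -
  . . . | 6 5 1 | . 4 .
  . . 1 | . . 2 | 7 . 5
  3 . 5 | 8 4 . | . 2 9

Step 1. [r3c3∈{4}] nothing but 4 survives at r3c3 ⇒ r3c3=4.
Step 2. [r8c1∈{4,6,8,9}] in row 8, 8 fits only at r8c1. So r8c1=8.
Step 3. [r2c8∈{1,3,6,7}] 1 has one home in row 2: r2c8, so r2c8=1.
Step 4. [r1c5∈{2}] r1c5's peers cover all but 2, so r1c5=2.
Step 5. [r7c9∈{3,8}] in row 7, 3 fits only at r7c9, so r7c9=3.
Step 6. [r7c1∈{2,7,9}] r7c1 is the only open cell in col 1 admitting 7 ⇒ r7c1=7.
Step 7. [r2c6∈{4,7}] col 6 places 4 nowhere but r2c6. So r2c6=4.
Step 8. [r2c4∈{3}] r2c4 has the single candidate 3 ⇒ r2c4=3.
Step 9. [r4c9∈{2,8}] col 9 places 8 nowhere but r4c9. So r4c9=8.
Step 10. [r2c1∈{2,6}] row 2 places 6 nowhere but r2c1 ⇒ r2c1=6.
Step 11. [r8c8∈{6}] r8c8 has the single candidate 6. So r8c8=6.
Step 12. [r2c9∈{2,7}] across row 2, 2 lands solely at r2c9, so r2c9=2.
Step 13. [r3c2∈{1,2}] in row 3, 1 fits only at r3c2. So r3c2=1.
Step 14. [r1c7∈{5}] r1c7 is down to just 5. So r1c7=5.
Step 15. [r6c8∈{7}] r6c8 is down to just 7. So r6c8=7.
Step 16. [r9c6∈{7}] r9c6 is down to just 7, so r9c6=7.
Step 17. [r2c3∈{8}] r2c3's peers cover all but 8 ⇒ r2c3=8.
Step 18. [r5c2∈{7}] r5c2 is down to just 7, so r5c2=7.
Step 19. [r4c7∈{2}] r4c7's peers cover all but 2 ⇒ r4c7=2.
Step 20. [r3c9∈{7}] r3c9 is down to just 7 ⇒ r3c9=7.
Step 21. [r7c2∈{2}] r7c2's peers cover all but 2 ⇒ r7c2=2.
Step 22. [r9c2∈{6}] only 6 remains possible at r9c2. So r9c2=6.
Step 23. [r3c1∈{2}] r3c1 is down to just 2, so r3c1=2.
Step 24. [r8c4∈{9}] r8c4 has the single candidate 9 ⇒ r8c4=9.
Step 25. [r7c7∈{8}] r7c7 has the single candidate 8. So r7c7=8.
Step 26. [r1c9∈{4}] only 4 remains possible at r1c9 ⇒ r1c9=4.
Step 27. [r7c3∈{9}] r7c3 has the single candidate 9, so r7c3=9.
Step 28. [r3c7∈{6}] r3c7 is down to just 6, so r3c7=6.
Step 29. [r6c5∈{6}] nothing but 6 survives at r6c5. So r6c5=6.
Step 30. [r3c8∈{3}] only 3 remains possible at r3c8. So r3c8=3.
Step 31. [r9c7∈{1}] r9c7 is down to just 1. So r9c7=1.
Step 32. [r1c1∈{9}] only 9 remains possible at r1c1 ⇒ r1c1=9.
Step 33. [r4c5∈{1}] only 1 remains possible at r4c5, so r4c5=1.
Step 34. [r3c4∈{5}] nothing but 5 survives at r3c4 ⇒ r3c4=5.
Step 35. [r6c4∈{4}] nothing but 4 survives at r6c4 ⇒ r6c4=4.
Step 36. [r4c1∈{4}] only 4 remains possible at r4c1 ⇒ r4c1=4.
Step 37. [r8c5∈{3}] nothing but 3 survives at r8c5 ⇒ r8c5=3.
Step 38. [r2c5∈{7}] r2c5 is down to just 7. So r2c5=7.
Step 39. [r5c5∈{8}] r5c5 is down to just 8, so r5c5=8.
Step 40. [r8c2∈{4}] nothing but 4 survives at r8c2 ⇒ r8c2=4.

Answer: 9 3 7 1 2 6 5 8 4 / 6 5 8 3 7 4 9 1 2 / 2 1 4 5 9 8 6 3 7 / 4 9 6 7 1 3 2 5 8 / 1 7 3 2 8 5 4 9 6 / 5 8 2 4 6 9 3 7 1 / 7 2 9 6 5 1 8 4 3 / 8 4 1 9 3 2 7 6 5 / 3 6 5 8 4 7 1 2 9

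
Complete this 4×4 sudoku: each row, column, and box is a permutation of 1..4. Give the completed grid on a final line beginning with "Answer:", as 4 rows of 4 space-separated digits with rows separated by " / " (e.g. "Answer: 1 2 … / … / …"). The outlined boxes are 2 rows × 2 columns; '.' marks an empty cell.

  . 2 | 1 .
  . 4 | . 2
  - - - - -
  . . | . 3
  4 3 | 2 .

Step 1. [r2c1∈{1,3}] row 2 places 1 nowhere but r2c1 ⇒ r2c1=1.
Step 2. [r3c1∈{2}] r3c1 has the single candidate 2 ⇒ r3c1=2.
Step 3. [r3c2∈{1}] nothing but 1 survives at r3c2. So r3c2=1.
Step 4. [r1c4∈{4}] r1c4 has the single candidate 4. So r1c4=4.
Step 5. [r4c4∈{1}] r4c4's peers cover all but 1 ⇒ r4c4=1.
Step 6. [r3c3∈{4}] only 4 remains possible at r3c3 ⇒ r3c3=4.
Step 7. [r1c1∈{3}] nothing but 3 survives at r1c1. So r1c1=3.
Step 8. [r2c3∈{3}] r2c3 is down to just 3. So r2c3=3.

Answer: 3 2 1 4 / 1 4 3 2 / 2 1 4 3 / 4 3 2 1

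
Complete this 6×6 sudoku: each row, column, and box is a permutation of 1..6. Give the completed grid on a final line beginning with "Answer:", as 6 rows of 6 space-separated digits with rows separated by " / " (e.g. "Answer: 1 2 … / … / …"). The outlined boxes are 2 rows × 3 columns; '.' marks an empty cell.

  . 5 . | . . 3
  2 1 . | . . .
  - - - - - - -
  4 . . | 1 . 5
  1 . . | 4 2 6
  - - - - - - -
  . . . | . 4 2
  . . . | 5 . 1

Step 1. [r2c3∈{3,4,6}] 3 has one home in row 2: r2c3, so r2c3=3.
Step 2. [r1c1∈{6}] r1c1 is down to just 6, so r1c1=6.
Step 3. [r5c4∈{3,6}] r5c4 is the only open cell in col 4 admitting 3. So r5c4=3.
Step 4. [r5c2∈{6}] r5c2 has the single candidate 6, so r5c2=6.
Step 5. [r6c2∈{2,3,4}] 4 has one home in col 2: r6c2. So r6c2=4.
Step 6. [r3c2∈{2,3}] col 2 places 2 nowhere but r3c2, so r3c2=2.
Step 7. [r2c5∈{5,6}] r2c5 is the only open cell in row 2 admitting 5. So r2c5=5.
Step 8. [r5c3∈{1,5}] across row 5, 1 lands solely at r5c3 ⇒ r5c3=1.
Step 9. [r1c4∈{2}] r1c4's peers cover all but 2. So r1c4=2.
Step 10. [r1c3∈{4}] r1c3's peers cover all but 4. So r1c3=4.
Step 11. [r3c3∈{6}] r3c3's peers cover all but 6, so r3c3=6.
Step 12. [r3c5∈{3}] nothing but 3 survives at r3c5 ⇒ r3c5=3.
Step 13. [r4c2∈{3}] r4c2 is down to just 3, so r4c2=3.
Step 14. [r2c4∈{6}] r2c4 has the single candidate 6. So r2c4=6.
Step 15. [r6c5∈{6}] r6c5 has the single candidate 6 ⇒ r6c5=6.
Step 16. [r6c1∈{3}] only 3 remains possible at r6c1, so r6c1=3.
Step 17. [r2c6∈{4}] only 4 remains possible at r2c6. So r2c6=4.
Step 18. [r6c3∈{2}] r6c3's peers cover all but 2 ⇒ r6c3=2.
Step 19. [r5c1∈{5}] r5c1 has the single candidate 5, so r5c1=5.
Step 20. [r1c5∈{1}] r1c5 has the single candidate 1. So r1c5=1.
Step 21. [r4c3∈{5}] nothing but 5 survives at r4c3 ⇒ r4c3=5.

Answer: 6 5 4 2 1 3 / 2 1 3 6 5 4 / 4 2 6 1 3 5 / 1 3 5 4 2 6 / 5 6 1 3 4 2 / 3 4 2 5 6 1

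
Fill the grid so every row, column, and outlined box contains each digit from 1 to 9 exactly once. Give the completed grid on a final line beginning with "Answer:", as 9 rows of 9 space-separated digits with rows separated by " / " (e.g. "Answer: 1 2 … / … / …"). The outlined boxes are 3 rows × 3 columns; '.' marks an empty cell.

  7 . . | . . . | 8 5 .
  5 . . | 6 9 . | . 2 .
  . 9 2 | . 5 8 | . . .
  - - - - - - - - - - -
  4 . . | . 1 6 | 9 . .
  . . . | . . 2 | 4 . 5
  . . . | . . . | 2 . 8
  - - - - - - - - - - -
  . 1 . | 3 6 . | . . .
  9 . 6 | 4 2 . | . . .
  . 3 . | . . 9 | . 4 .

Step 1. [r3c9∈{1,3,4,6,7}] row 3 places 4 nowhere but r3c9 ⇒ r3c9=4.
Step 2. [r7c3∈{4,5,7,8}] row 7 places 4 nowhere but r7c3, so r7c3=4.
Step 3. [r1c9∈{1,3,6,9}] row 1 places 9 nowhere but r1c9 ⇒ r1c9=9.
Step 4. [r1c2∈{4,6}] row 1 places 6 nowhere but r1c2, so r1c2=6.
Step 5. [r9c9∈{1,2,6,7}] col 9 places 6 nowhere but r9c9 ⇒ r9c9=6.
Step 6. [r3c7∈{1,3,6,7}] 6 has one home in col 7: r3c7. So r3c7=6.
Step 7. [r4c2∈{2,5,7,8}] r4c2 is the only open cell in row 4 admitting 2. So r4c2=2.
Step 8. [r9c1∈{2,8}] across row 9, 2 lands solely at r9c1 ⇒ r9c1=2.
Step 9. [r7c1∈{8}] r7c1 is down to just 8, so r7c1=8.
Step 10. [r8c8∈{1,3,7,8}] 8 has one home in row 8: r8c8 ⇒ r8c8=8.
Step 11. [r2c2∈{4,8}] col 2 places 4 nowhere but r2c2 ⇒ r2c2=4.
Step 12. [r5c2∈{7,8}] col 2 places 8 nowhere but r5c2. So r5c2=8.
Step 13. [r4c4∈{5,7,8}] 8 has one home in row 4: r4c4 ⇒ r4c4=8.
Step 14. [r4c3∈{3,5,7}] across row 4, 5 lands solely at r4c3 ⇒ r4c3=5.
Step 15. [r6c2∈{7}] nothing but 7 survives at r6c2. So r6c2=7.
Step 16. [r9c3∈{7}] r9c3's peers cover all but 7, so r9c3=7.
Step 17. [r5c5∈{3,7}] 7 has one home in col 5: r5c5. So r5c5=7.
Step 18. [r3c4∈{1,7}] 7 has one home in col 4: r3c4, so r3c4=7.
Step 19. [r2c3∈{1,3,8}] 8 has one home in row 2: r2c3, so r2c3=8.
Step 20. [r8c2∈{5}] only 5 remains possible at r8c2 ⇒ r8c2=5.
Step 21. [r5c4∈{9}] nothing but 9 survives at r5c4 ⇒ r5c4=9.
Step 22. [r6c3∈{1,3,9}] r6c3 is the only open cell in row 6 admitting 9, so r6c3=9.
Step 23. [r6c4∈{5}] nothing but 5 survives at r6c4, so r6c4=5.
Step 24. [r9c4∈{1}] nothing but 1 survives at r9c4 ⇒ r9c4=1.
Step 25. [r8c6∈{7}] only 7 remains possible at r8c6 ⇒ r8c6=7.
Step 26. [r4c8∈{3,7}] the triple r3c8,r5c8,r6c8 in col 8 confines {1,3,6} to those cells. So r4c8≠3.
Step 27. [r4c9∈{3,7}] r4c9 is the only open cell in row 4 admitting 3 ⇒ r4c9=3.
Step 28. [r3c8∈{1,3}] across col 8, 3 lands solely at r3c8, so r3c8=3.
Step 29. [r2c6∈{1,3}] in row 2, 3 fits only at r2c6. So r2c6=3.
Step 30. [r3c1∈{1}] r3c1 is down to just 1, so r3c1=1.
Step 31. [r1c5∈{4}] r1c5 is down to just 4. So r1c5=4.
Step 32. [r5c3∈{1,3}] 1 has one home in col 3: r5c3. So r5c3=1.
Step 33. [r5c8∈{6}] r5c8's peers cover all but 6 ⇒ r5c8=6.
Step 34. [r8c9∈{1}] r8c9 is down to just 1 ⇒ r8c9=1.
Step 35. [r2c9∈{7}] only 7 remains possible at r2c9, so r2c9=7.
Step 36. [r7c7∈{5,7}] 7 has one home in col 7: r7c7, so r7c7=7.
Step 37. [r6c5∈{3}] r6c5 has the single candidate 3, so r6c5=3.
Step 38. [r1c4∈{2}] r1c4 is down to just 2. So r1c4=2.
Step 39. [r4c8∈{7}] r4c8's peers cover all but 7. So r4c8=7.
Step 40. [r2c7∈{1}] nothing but 1 survives at r2c7, so r2c7=1.
Step 41. [r6c6∈{4}] r6c6 is down to just 4, so r6c6=4.
Step 42. [r1c3∈{3}] r1c3 is down to just 3 ⇒ r1c3=3.
Step 43. [r6c1∈{6}] r6c1's peers cover all but 6 ⇒ r6c1=6.
Step 44. [r1c6∈{1}] only 1 remains possible at r1c6 ⇒ r1c6=1.
Step 45. [r9c5∈{8}] r9c5 has the single candidate 8. So r9c5=8.
Step 46. [r8c7∈{3}] nothing but 3 survives at r8c7. So r8c7=3.
Step 47. [r7c6∈{5}] r7c6 is down to just 5 ⇒ r7c6=5.
Step 48. [r6c8∈{1}] r6c8 has the single candidate 1, so r6c8=1.
Step 49. [r7c8∈{9}] only 9 remains possible at r7c8, so r7c8=9.
Step 50. [r7c9∈{2}] nothing but 2 survives at r7c9 ⇒ r7c9=2.
Step 51. [r5c1∈{3}] only 3 remains possible at r5c1 ⇒ r5c1=3.
Step 52. [r9c7∈{5}] r9c7's peers cover all but 5, so r9c7=5.

Answer: 7 6 3 2 4 1 8 5 9 / 5 4 8 6 9 3 1 2 7 / 1 9 2 7 5 8 6 3 4 / 4 2 5 8 1 6 9 7 3 / 3 8 1 9 7 2 4 6 5 / 6 7 9 5 3 4 2 1 8 / 8 1 4 3 6 5 7 9 2 / 9 5 6 4 2 7 3 8 1 / 2 3 7 1 8 9 5 4 6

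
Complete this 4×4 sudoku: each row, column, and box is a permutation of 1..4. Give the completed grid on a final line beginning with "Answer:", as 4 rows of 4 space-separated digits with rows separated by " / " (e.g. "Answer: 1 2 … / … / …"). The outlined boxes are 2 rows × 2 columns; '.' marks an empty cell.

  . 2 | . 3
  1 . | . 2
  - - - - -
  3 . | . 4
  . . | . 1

Step 1. [r1c1∈{4}] r1c1's peers cover all but 4 ⇒ r1c1=4.
Step 2. [r4c1∈{2}] r4c1 has the single candidate 2, so r4c1=2.
Step 3. [r4c3∈{3}] r4c3 is down to just 3, so r4c3=3.
Step 4. [r4c2∈{4}] r4c2 has the single candidate 4, so r4c2=4.
Step 5. [r2c3∈{4}] nothing but 4 survives at r2c3. So r2c3=4.
Step 6. [r3c2∈{1}] r3c2 is down to just 1, so r3c2=1.
Step 7. [r2c2∈{3}] r2c2 has the single candidate 3 ⇒ r2c2=3.
Step 8. [r1c3∈{1}] only 1 remains possible at r1c3 ⇒ r1c3=1.
Step 9. [r3c3∈{2}] r3c3 has the single candidate 2. So r3c3=2.

Answer: 4 2 1 3 / 1 3 4 2 / 3 1 2 4 / 2 4 3 1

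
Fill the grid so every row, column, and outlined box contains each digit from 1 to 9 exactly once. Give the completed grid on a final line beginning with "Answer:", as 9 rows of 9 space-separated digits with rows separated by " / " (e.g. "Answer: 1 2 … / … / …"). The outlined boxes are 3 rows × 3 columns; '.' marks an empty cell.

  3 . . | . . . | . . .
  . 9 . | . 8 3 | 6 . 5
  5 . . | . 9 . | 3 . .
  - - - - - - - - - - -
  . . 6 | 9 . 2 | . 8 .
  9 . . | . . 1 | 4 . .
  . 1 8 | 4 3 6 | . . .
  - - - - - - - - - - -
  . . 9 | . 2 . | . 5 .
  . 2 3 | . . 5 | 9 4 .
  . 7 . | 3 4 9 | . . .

Step 1. [r7c6∈{7,8}] across col 6, 8 lands solely at r7c6. So r7c6=8.
Step 2. [r5c8∈{2,3,6,7}] col 8 places 3 nowhere but r5c8. So r5c8=3.
Step 3. [r9c8∈{1,2,6}] r9c8 is the only open cell in col 8 admitting 6, so r9c8=6.
Step 4. [r5c2∈{5}] nothing but 5 survives at r5c2 ⇒ r5c2=5.
Step 5. [r5c5∈{7}] r5c5 is down to just 7. So r5c5=7.
Step 6. [r1c4∈{1,2,5,6,7}] col 4 places 5 nowhere but r1c4, so r1c4=5.
Step 7. [r5c3∈{2}] r5c3's peers cover all but 2 ⇒ r5c3=2.
Step 8. [r2c1∈{1,2,4,7}] r2c1 is the only open cell in col 1 admitting 2. So r2c1=2.
Step 9. [r2c3∈{1,4,7}] 4 has one home in row 2: r2c3. So r2c3=4.
Step 10. [r3c4∈{1,2,6,7}] across col 4, 2 lands solely at r3c4, so r3c4=2.
Step 11. [r6c1∈{7}] r6c1 is down to just 7 ⇒ r6c1=7.
Step 12. [r1c5∈{1,6}] r1c5 is the only open cell in box 2 admitting 6. So r1c5=6.
Step 13. [r8c5∈{1}] r8c5 is down to just 1 ⇒ r8c5=1.
Step 14. [r1c2∈{8}] r1c2 has the single candidate 8. So r1c2=8.
Step 15. [r9c7∈{1,2,8}] in col 7, 8 fits only at r9c7. So r9c7=8.
Step 16. [r8c9∈{7}] r8c9's peers cover all but 7. So r8c9=7.
Step 17. [r7c7∈{1}] nothing but 1 survives at r7c7 ⇒ r7c7=1.
Step 18. [r6c7∈{2,5}] across row 6, 5 lands solely at r6c7 ⇒ r6c7=5.
Step 19. [r1c7∈{2,7}] in col 7, 2 fits only at r1c7. So r1c7=2.
Step 20. [r7c4∈{6,7}] r7c4 is the only open cell in row 7 admitting 7 ⇒ r7c4=7.
Step 21. [r2c8∈{1,7}] r2c8 is the only open cell in row 2 admitting 7. So r2c8=7.
Step 22. [r3c8∈{1}] r3c8's peers cover all but 1. So r3c8=1.
Step 23. [r1c3∈{1,7}] 1 has one home in row 1: r1c3, so r1c3=1.
Step 24. [r1c6∈{4,7}] r1c6 is the only open cell in row 1 admitting 7. So r1c6=7.
Step 25. [r6c8∈{2,9}] across col 8, 2 lands solely at r6c8. So r6c8=2.
Step 26. [r1c9∈{4,9}] row 1 places 4 nowhere but r1c9 ⇒ r1c9=4.
Step 27. [r4c1∈{4}] only 4 remains possible at r4c1, so r4c1=4.
Step 28. [r7c1∈{6}] r7c1's peers cover all but 6 ⇒ r7c1=6.
Step 29. [r4c9∈{1}] only 1 remains possible at r4c9 ⇒ r4c9=1.
Step 30. [r4c5∈{5}] r4c5 has the single candidate 5 ⇒ r4c5=5.
Step 31. [r9c3∈{5}] r9c3's peers cover all but 5 ⇒ r9c3=5.
Step 32. [r5c4∈{8}] r5c4's peers cover all but 8, so r5c4=8.
Step 33. [r7c2∈{4}] r7c2's peers cover all but 4, so r7c2=4.
Step 34. [r3c2∈{6}] r3c2's peers cover all but 6 ⇒ r3c2=6.
Step 35. [r6c9∈{9}] nothing but 9 survives at r6c9, so r6c9=9.
Step 36. [r8c4∈{6}] nothing but 6 survives at r8c4 ⇒ r8c4=6.
Step 37. [r3c6∈{4}] r3c6's peers cover all but 4 ⇒ r3c6=4.
Step 38. [r3c9∈{8}] r3c9 has the single candidate 8 ⇒ r3c9=8.
Step 39. [r4c2∈{3}] only 3 remains possible at r4c2. So r4c2=3.
Step 40. [r7c9∈{3}] r7c9's peers cover all but 3, so r7c9=3.
Step 41. [r2c4∈{1}] r2c4's peers cover all but 1, so r2c4=1.
Step 42. [r5c9∈{6}] only 6 remains possible at r5c9 ⇒ r5c9=6.
Step 43. [r8c1∈{8}] r8c1's peers cover all but 8. So r8c1=8.
Step 44. [r3c3∈{7}] nothing but 7 survives at r3c3, so r3c3=7.
Step 45. [r1c8∈{9}] r1c8 is down to just 9, so r1c8=9.
Step 46. [r9c1∈{1}] nothing but 1 survives at r9c1. So r9c1=1.
Step 47. [r9c9∈{2}] nothing but 2 survives at r9c9. So r9c9=2.
Step 48. [r4c7∈{7}] only 7 remains possible at r4c7, so r4c7=7.

Answer: 3 8 1 5 6 7 2 9 4 / 2 9 4 1 8 3 6 7 5 / 5 6 7 2 9 4 3 1 8 / 4 3 6 9 5 2 7 8 1 / 9 5 2 8 7 1 4 3 6 / 7 1 8 4 3 6 5 2 9 / 6 4 9 7 2 8 1 5 3 / 8 2 3 6 1 5 9 4 7 / 1 7 5 3 4 9 8 6 2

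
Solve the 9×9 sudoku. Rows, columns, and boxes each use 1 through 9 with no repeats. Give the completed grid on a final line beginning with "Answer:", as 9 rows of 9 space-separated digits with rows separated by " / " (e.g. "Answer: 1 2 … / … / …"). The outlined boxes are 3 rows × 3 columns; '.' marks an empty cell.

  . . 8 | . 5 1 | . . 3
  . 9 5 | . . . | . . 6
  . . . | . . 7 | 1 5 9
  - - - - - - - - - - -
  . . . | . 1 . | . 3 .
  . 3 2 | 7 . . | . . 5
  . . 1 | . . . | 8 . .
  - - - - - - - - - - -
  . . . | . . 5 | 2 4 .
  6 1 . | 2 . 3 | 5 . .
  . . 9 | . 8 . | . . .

Step 1. [r3c4∈{3,4,6,8}] row 3 places 8 nowhere but r3c4, so r3c4=8.
Step 2. [r8c8∈{7,8,9}] across box 9, 9 lands solely at r8c8 ⇒ r8c8=9.
Step 3. [r1c4∈{4,6,9}] across row 1, 9 lands solely at r1c4, so r1c4=9.
Step 4. [r3c5∈{2,3,4,6}] box 2 places 6 nowhere but r3c5, so r3c5=6.
Step 5. [r4c3∈{4,6,7}] in col 3, 6 fits only at r4c3 ⇒ r4c3=6.
Step 6. [r2c1∈{1,2,3,4,7}] row 2 places 1 nowhere but r2c1, so r2c1=1.
Step 7. [r7c4∈{1,6}] across row 7, 6 lands solely at r7c4. So r7c4=6.
Step 8. [r9c6∈{4}] only 4 remains possible at r9c6 ⇒ r9c6=4.
Step 9. [r7c9∈{1,7,8}] in row 7, 1 fits only at r7c9. So r7c9=1.
Step 10. [r9c9∈{7}] r9c9 has the single candidate 7, so r9c9=7.
Step 11. [r2c6∈{2}] nothing but 2 survives at r2c6. So r2c6=2.
Step 12. [r6c5∈{2,3,4,9}] in col 5, 2 fits only at r6c5 ⇒ r6c5=2.
Step 13. [r6c9∈{4}] only 4 remains possible at r6c9, so r6c9=4.
Step 14. [r1c2∈{2,4,6,7}] across row 1, 6 lands solely at r1c2. So r1c2=6.
Step 15. [r1c1∈{2,4,7}] 7 has one home in box 1: r1c1, so r1c1=7.
Step 16. [r9c8∈{6}] r9c8 has the single candidate 6, so r9c8=6.
Step 17. [r6c8∈{7}] only 7 remains possible at r6c8 ⇒ r6c8=7.
Step 18. [r6c2∈{5}] r6c2's peers cover all but 5. So r6c2=5.
Step 19. [r4c2∈{4,7,8}] across row 4, 7 lands solely at r4c2 ⇒ r4c2=7.
Step 20. [r4c7∈{9}] r4c7 has the single candidate 9, so r4c7=9.
Step 21. [r3c2∈{2,4}] in col 2, 4 fits only at r3c2. So r3c2=4.
Step 22. [r6c6∈{6,9}] 6 has one home in row 6: r6c6, so r6c6=6.
Step 23. [r5c6∈{8,9}] col 6 places 9 nowhere but r5c6. So r5c6=9.
Step 24. [r5c5∈{4}] r5c5 is down to just 4, so r5c5=4.
Step 25. [r5c1∈{8}] r5c1 has the single candidate 8 ⇒ r5c1=8.
Step 26. [r7c1∈{3}] nothing but 3 survives at r7c1. So r7c1=3.
Step 27. [r7c3∈{7}] r7c3 has the single candidate 7. So r7c3=7.
Step 28. [r2c4∈{3,4}] r2c4 is the only open cell in col 4 admitting 4, so r2c4=4.
Step 29. [r9c2∈{2}] r9c2's peers cover all but 2. So r9c2=2.
Step 30. [r6c1∈{9}] nothing but 9 survives at r6c1, so r6c1=9.
Step 31. [r2c8∈{8}] only 8 remains possible at r2c8 ⇒ r2c8=8.
Step 32. [r5c8∈{1}] r5c8's peers cover all but 1. So r5c8=1.
Step 33. [r2c7∈{7}] r2c7 is down to just 7, so r2c7=7.
Step 34. [r4c4∈{5}] r4c4 is down to just 5. So r4c4=5.
Step 35. [r2c5∈{3}] only 3 remains possible at r2c5, so r2c5=3.
Step 36. [r3c1∈{2}] r3c1 has the single candidate 2. So r3c1=2.
Step 37. [r8c3∈{4}] r8c3's peers cover all but 4 ⇒ r8c3=4.
Step 38. [r4c6∈{8}] only 8 remains possible at r4c6, so r4c6=8.
Step 39. [r7c2∈{8}] nothing but 8 survives at r7c2. So r7c2=8.
Step 40. [r1c8∈{2}] r1c8 has the single candidate 2 ⇒ r1c8=2.
Step 41. [r5c7∈{6}] only 6 remains possible at r5c7. So r5c7=6.
Step 42. [r3c3∈{3}] r3c3's peers cover all but 3 ⇒ r3c3=3.
Step 43. [r4c9∈{2}] r4c9 has the single candidate 2. So r4c9=2.
Step 44. [r9c7∈{3}] nothing but 3 survives at r9c7, so r9c7=3.
Step 45. [r4c1∈{4}] r4c1 has the single candidate 4, so r4c1=4.
Step 46. [r7c5∈{9}] nothing but 9 survives at r7c5, so r7c5=9.
Step 47. [r8c9∈{8}] r8c9 is down to just 8. So r8c9=8.
Step 48. [r9c1∈{5}] r9c1 has the single candidate 5 ⇒ r9c1=5.
Step 49. [r6c4∈{3}] r6c4 is down to just 3. So r6c4=3.
Step 50. [r8c5∈{7}] r8c5 is down to just 7 ⇒ r8c5=7.
Step 51. [r1c7∈{4}] only 4 remains possible at r1c7, so r1c7=4.
Step 52. [r9c4∈{1}] r9c4 is down to just 1 ⇒ r9c4=1.

Answer: 7 6 8 9 5 1 4 2 3 / 1 9 5 4 3 2 7 8 6 / 2 4 3 8 6 7 1 5 9 / 4 7 6 5 1 8 9 3 2 / 8 3 2 7 4 9 6 1 5 / 9 5 1 3 2 6 8 7 4 / 3 8 7 6 9 5 2 4 1 / 6 1 4 2 7 3 5 9 8 / 5 2 9 1 8 4 3 6 7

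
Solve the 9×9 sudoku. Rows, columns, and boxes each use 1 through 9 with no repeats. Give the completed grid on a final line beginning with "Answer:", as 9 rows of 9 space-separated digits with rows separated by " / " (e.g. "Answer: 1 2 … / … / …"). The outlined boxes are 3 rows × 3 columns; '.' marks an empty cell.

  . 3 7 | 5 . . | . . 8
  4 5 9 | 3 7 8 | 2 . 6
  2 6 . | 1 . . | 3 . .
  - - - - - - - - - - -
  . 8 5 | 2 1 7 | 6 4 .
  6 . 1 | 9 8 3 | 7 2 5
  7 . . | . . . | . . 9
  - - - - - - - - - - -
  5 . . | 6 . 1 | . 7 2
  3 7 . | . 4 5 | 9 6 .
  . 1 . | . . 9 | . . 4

Step 1. [r9c1∈{8}] r9c1 has the single candidate 8. So r9c1=8.
Step 2. [r6c8∈{1,3,8}] in col 8, 8 fits only at r6c8 ⇒ r6c8=8.
Step 3. [r5c2∈{4}] nothing but 4 survives at r5c2 ⇒ r5c2=4.
Step 4. [r1c6∈{2,4,6}] in col 6, 2 fits only at r1c6, so r1c6=2.
Step 5. [r1c1∈{1}] r1c1's peers cover all but 1 ⇒ r1c1=1.
Step 6. [r6c6∈{4,6}] r6c6 is the only open cell in col 6 admitting 6 ⇒ r6c6=6.
Step 7. [r3c5∈{9}] r3c5 is down to just 9, so r3c5=9.
Step 8. [r9c5∈{2,3}] r9c5 is the only open cell in col 5 admitting 2. So r9c5=2.
Step 9. [r8c3∈{2}] nothing but 2 survives at r8c3. So r8c3=2.
Step 10. [r3c8∈{5}] r3c8's peers cover all but 5 ⇒ r3c8=5.
Step 11. [r6c5∈{5}] only 5 remains possible at r6c5. So r6c5=5.
Step 12. [r9c7∈{5}] only 5 remains possible at r9c7 ⇒ r9c7=5.
Step 13. [r6c7∈{1}] r6c7 is down to just 1, so r6c7=1.
Step 14. [r8c9∈{1}] r8c9 is down to just 1. So r8c9=1.
Step 15. [r6c2∈{2}] r6c2 has the single candidate 2, so r6c2=2.
Step 16. [r9c4∈{7}] only 7 remains possible at r9c4 ⇒ r9c4=7.
Step 17. [r3c9∈{7}] r3c9 has the single candidate 7 ⇒ r3c9=7.
Step 18. [r4c9∈{3}] r4c9 is down to just 3, so r4c9=3.
Step 19. [r8c4∈{8}] nothing but 8 survives at r8c4, so r8c4=8.
Step 20. [r9c8∈{3}] r9c8 has the single candidate 3. So r9c8=3.
Step 21. [r1c5∈{6}] r1c5 is down to just 6 ⇒ r1c5=6.
Step 22. [r6c4∈{4}] r6c4's peers cover all but 4 ⇒ r6c4=4.
Step 23. [r2c8∈{1}] only 1 remains possible at r2c8, so r2c8=1.
Step 24. [r3c6∈{4}] r3c6 is down to just 4. So r3c6=4.
Step 25. [r4c1∈{9}] only 9 remains possible at r4c1, so r4c1=9.
Step 26. [r1c7∈{4}] r1c7 is down to just 4 ⇒ r1c7=4.
Step 27. [r7c2∈{9}] r7c2 has the single candidate 9 ⇒ r7c2=9.
Step 28. [r1c8∈{9}] only 9 remains possible at r1c8. So r1c8=9.
Step 29. [r7c5∈{3}] r7c5 has the single candidate 3 ⇒ r7c5=3.
Step 30. [r3c3∈{8}] r3c3's peers cover all but 8, so r3c3=8.
Step 31. [r6c3∈{3}] r6c3 has the single candidate 3 ⇒ r6c3=3.
Step 32. [r7c7∈{8}] nothing but 8 survives at r7c7. So r7c7=8.
Step 33. [r7c3∈{4}] nothing but 4 survives at r7c3, so r7c3=4.
Step 34. [r9c3∈{6}] r9c3's peers cover all but 6. So r9c3=6.

Answer: 1 3 7 5 6 2 4 9 8 / 4 5 9 3 7 8 2 1 6 / 2 6 8 1 9 4 3 5 7 / 9 8 5 2 1 7 6 4 3 / 6 4 1 9 8 3 7 2 5 / 7 2 3 4 5 6 1 8 9 / 5 9 4 6 3 1 8 7 2 / 3 7 2 8 4 5 9 6 1 / 8 1 6 7 2 9 5 3 4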